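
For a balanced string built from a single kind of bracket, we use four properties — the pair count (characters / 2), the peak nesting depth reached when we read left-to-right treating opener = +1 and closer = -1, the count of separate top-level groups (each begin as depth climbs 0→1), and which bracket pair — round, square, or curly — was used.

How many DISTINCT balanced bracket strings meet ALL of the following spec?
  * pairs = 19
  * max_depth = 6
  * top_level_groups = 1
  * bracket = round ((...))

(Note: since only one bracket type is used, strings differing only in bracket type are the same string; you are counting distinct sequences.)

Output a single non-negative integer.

Spec: pairs=19 depth=6 groups=1
Count(depth <= 6) = 173118414
Count(depth <= 5) = 64570082
Count(depth == 6) = 173118414 - 64570082 = 108548332

Answer: 108548332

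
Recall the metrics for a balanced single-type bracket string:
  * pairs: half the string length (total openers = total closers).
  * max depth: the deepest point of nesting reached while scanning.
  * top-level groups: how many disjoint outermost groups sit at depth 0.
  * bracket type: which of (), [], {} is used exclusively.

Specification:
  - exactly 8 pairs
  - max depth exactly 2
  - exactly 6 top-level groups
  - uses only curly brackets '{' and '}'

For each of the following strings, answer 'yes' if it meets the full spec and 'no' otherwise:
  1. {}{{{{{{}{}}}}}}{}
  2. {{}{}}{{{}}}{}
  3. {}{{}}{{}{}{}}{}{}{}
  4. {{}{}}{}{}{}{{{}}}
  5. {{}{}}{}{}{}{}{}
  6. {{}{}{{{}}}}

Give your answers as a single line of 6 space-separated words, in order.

Answer: no no no no yes no

Derivation:
String 1 '{}{{{{{{}{}}}}}}{}': depth seq [1 0 1 2 3 4 5 6 5 6 5 4 3 2 1 0 1 0]
  -> pairs=9 depth=6 groups=3 -> no
String 2 '{{}{}}{{{}}}{}': depth seq [1 2 1 2 1 0 1 2 3 2 1 0 1 0]
  -> pairs=7 depth=3 groups=3 -> no
String 3 '{}{{}}{{}{}{}}{}{}{}': depth seq [1 0 1 2 1 0 1 2 1 2 1 2 1 0 1 0 1 0 1 0]
  -> pairs=10 depth=2 groups=6 -> no
String 4 '{{}{}}{}{}{}{{{}}}': depth seq [1 2 1 2 1 0 1 0 1 0 1 0 1 2 3 2 1 0]
  -> pairs=9 depth=3 groups=5 -> no
String 5 '{{}{}}{}{}{}{}{}': depth seq [1 2 1 2 1 0 1 0 1 0 1 0 1 0 1 0]
  -> pairs=8 depth=2 groups=6 -> yes
String 6 '{{}{}{{{}}}}': depth seq [1 2 1 2 1 2 3 4 3 2 1 0]
  -> pairs=6 depth=4 groups=1 -> no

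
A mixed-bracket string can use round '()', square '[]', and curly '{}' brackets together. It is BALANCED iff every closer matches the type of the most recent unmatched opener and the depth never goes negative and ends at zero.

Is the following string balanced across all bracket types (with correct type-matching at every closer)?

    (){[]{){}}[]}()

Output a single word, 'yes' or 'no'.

pos 0: push '('; stack = (
pos 1: ')' matches '('; pop; stack = (empty)
pos 2: push '{'; stack = {
pos 3: push '['; stack = {[
pos 4: ']' matches '['; pop; stack = {
pos 5: push '{'; stack = {{
pos 6: saw closer ')' but top of stack is '{' (expected '}') → INVALID
Verdict: type mismatch at position 6: ')' closes '{' → no

Answer: no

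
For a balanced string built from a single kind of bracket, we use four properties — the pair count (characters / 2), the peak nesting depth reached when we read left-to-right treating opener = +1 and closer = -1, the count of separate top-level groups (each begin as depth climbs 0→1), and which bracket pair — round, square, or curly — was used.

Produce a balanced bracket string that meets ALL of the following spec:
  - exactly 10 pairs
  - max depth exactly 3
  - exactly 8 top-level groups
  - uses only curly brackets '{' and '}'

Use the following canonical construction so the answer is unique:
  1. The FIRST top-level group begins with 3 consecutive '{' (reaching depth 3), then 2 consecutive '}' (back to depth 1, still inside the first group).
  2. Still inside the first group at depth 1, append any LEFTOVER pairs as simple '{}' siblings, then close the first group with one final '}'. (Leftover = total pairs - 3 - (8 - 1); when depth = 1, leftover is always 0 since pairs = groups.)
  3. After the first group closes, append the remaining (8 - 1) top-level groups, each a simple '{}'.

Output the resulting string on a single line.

Answer: {{{}}}{}{}{}{}{}{}{}

Derivation:
Spec: pairs=10 depth=3 groups=8
Leftover pairs = 10 - 3 - (8-1) = 0
First group: deep chain of depth 3 + 0 sibling pairs
Remaining 7 groups: simple '{}' each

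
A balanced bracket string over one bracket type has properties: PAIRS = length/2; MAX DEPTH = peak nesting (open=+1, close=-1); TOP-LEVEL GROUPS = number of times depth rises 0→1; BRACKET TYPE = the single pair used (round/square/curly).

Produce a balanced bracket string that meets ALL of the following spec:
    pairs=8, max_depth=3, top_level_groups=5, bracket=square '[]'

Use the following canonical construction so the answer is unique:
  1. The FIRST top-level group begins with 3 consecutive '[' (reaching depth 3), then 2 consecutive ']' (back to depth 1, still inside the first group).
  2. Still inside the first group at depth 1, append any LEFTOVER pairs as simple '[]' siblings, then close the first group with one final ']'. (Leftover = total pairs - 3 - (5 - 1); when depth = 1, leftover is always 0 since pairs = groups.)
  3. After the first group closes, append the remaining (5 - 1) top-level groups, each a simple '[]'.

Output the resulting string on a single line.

Spec: pairs=8 depth=3 groups=5
Leftover pairs = 8 - 3 - (5-1) = 1
First group: deep chain of depth 3 + 1 sibling pairs
Remaining 4 groups: simple '[]' each

Answer: [[[]][]][][][][]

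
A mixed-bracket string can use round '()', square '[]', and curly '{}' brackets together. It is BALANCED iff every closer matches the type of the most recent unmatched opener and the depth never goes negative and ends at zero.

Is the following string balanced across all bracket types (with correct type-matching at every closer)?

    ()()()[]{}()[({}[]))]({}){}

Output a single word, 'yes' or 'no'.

pos 0: push '('; stack = (
pos 1: ')' matches '('; pop; stack = (empty)
pos 2: push '('; stack = (
pos 3: ')' matches '('; pop; stack = (empty)
pos 4: push '('; stack = (
pos 5: ')' matches '('; pop; stack = (empty)
pos 6: push '['; stack = [
pos 7: ']' matches '['; pop; stack = (empty)
pos 8: push '{'; stack = {
pos 9: '}' matches '{'; pop; stack = (empty)
pos 10: push '('; stack = (
pos 11: ')' matches '('; pop; stack = (empty)
pos 12: push '['; stack = [
pos 13: push '('; stack = [(
pos 14: push '{'; stack = [({
pos 15: '}' matches '{'; pop; stack = [(
pos 16: push '['; stack = [([
pos 17: ']' matches '['; pop; stack = [(
pos 18: ')' matches '('; pop; stack = [
pos 19: saw closer ')' but top of stack is '[' (expected ']') → INVALID
Verdict: type mismatch at position 19: ')' closes '[' → no

Answer: no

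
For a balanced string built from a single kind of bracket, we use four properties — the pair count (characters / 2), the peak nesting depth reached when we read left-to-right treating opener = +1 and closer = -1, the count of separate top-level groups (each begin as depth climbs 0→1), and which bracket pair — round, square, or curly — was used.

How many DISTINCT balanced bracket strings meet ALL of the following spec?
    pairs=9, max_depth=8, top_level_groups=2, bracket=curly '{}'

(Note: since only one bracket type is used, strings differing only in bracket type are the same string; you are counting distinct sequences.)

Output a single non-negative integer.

Spec: pairs=9 depth=8 groups=2
Count(depth <= 8) = 1430
Count(depth <= 7) = 1428
Count(depth == 8) = 1430 - 1428 = 2

Answer: 2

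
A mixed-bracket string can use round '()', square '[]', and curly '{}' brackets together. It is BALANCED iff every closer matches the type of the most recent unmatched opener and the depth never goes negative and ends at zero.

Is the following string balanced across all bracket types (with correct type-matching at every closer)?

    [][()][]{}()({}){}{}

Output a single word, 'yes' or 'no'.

Answer: yes

Derivation:
pos 0: push '['; stack = [
pos 1: ']' matches '['; pop; stack = (empty)
pos 2: push '['; stack = [
pos 3: push '('; stack = [(
pos 4: ')' matches '('; pop; stack = [
pos 5: ']' matches '['; pop; stack = (empty)
pos 6: push '['; stack = [
pos 7: ']' matches '['; pop; stack = (empty)
pos 8: push '{'; stack = {
pos 9: '}' matches '{'; pop; stack = (empty)
pos 10: push '('; stack = (
pos 11: ')' matches '('; pop; stack = (empty)
pos 12: push '('; stack = (
pos 13: push '{'; stack = ({
pos 14: '}' matches '{'; pop; stack = (
pos 15: ')' matches '('; pop; stack = (empty)
pos 16: push '{'; stack = {
pos 17: '}' matches '{'; pop; stack = (empty)
pos 18: push '{'; stack = {
pos 19: '}' matches '{'; pop; stack = (empty)
end: stack empty → VALID
Verdict: properly nested → yes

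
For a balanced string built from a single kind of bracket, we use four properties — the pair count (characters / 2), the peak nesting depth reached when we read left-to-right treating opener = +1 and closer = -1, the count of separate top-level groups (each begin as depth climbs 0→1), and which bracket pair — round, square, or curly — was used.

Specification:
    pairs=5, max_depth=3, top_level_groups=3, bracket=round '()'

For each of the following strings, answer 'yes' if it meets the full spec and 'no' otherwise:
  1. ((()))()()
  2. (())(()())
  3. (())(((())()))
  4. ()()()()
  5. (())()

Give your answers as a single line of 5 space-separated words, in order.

Answer: yes no no no no

Derivation:
String 1 '((()))()()': depth seq [1 2 3 2 1 0 1 0 1 0]
  -> pairs=5 depth=3 groups=3 -> yes
String 2 '(())(()())': depth seq [1 2 1 0 1 2 1 2 1 0]
  -> pairs=5 depth=2 groups=2 -> no
String 3 '(())(((())()))': depth seq [1 2 1 0 1 2 3 4 3 2 3 2 1 0]
  -> pairs=7 depth=4 groups=2 -> no
String 4 '()()()()': depth seq [1 0 1 0 1 0 1 0]
  -> pairs=4 depth=1 groups=4 -> no
String 5 '(())()': depth seq [1 2 1 0 1 0]
  -> pairs=3 depth=2 groups=2 -> no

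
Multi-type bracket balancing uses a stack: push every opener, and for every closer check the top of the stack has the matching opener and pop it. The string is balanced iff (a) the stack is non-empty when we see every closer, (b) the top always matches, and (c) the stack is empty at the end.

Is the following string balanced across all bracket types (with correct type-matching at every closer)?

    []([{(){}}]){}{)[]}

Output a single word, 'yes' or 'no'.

pos 0: push '['; stack = [
pos 1: ']' matches '['; pop; stack = (empty)
pos 2: push '('; stack = (
pos 3: push '['; stack = ([
pos 4: push '{'; stack = ([{
pos 5: push '('; stack = ([{(
pos 6: ')' matches '('; pop; stack = ([{
pos 7: push '{'; stack = ([{{
pos 8: '}' matches '{'; pop; stack = ([{
pos 9: '}' matches '{'; pop; stack = ([
pos 10: ']' matches '['; pop; stack = (
pos 11: ')' matches '('; pop; stack = (empty)
pos 12: push '{'; stack = {
pos 13: '}' matches '{'; pop; stack = (empty)
pos 14: push '{'; stack = {
pos 15: saw closer ')' but top of stack is '{' (expected '}') → INVALID
Verdict: type mismatch at position 15: ')' closes '{' → no

Answer: no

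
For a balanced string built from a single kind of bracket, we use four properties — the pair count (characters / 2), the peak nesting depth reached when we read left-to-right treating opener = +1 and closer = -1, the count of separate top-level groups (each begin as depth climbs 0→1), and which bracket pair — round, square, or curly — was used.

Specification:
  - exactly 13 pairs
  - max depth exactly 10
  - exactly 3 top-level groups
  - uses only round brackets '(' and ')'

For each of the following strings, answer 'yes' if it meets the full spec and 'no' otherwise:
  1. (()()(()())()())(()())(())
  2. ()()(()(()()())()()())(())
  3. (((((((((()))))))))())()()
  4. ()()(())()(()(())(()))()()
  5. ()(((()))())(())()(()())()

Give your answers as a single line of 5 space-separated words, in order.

String 1 '(()()(()())()())(()())(())': depth seq [1 2 1 2 1 2 3 2 3 2 1 2 1 2 1 0 1 2 1 2 1 0 1 2 1 0]
  -> pairs=13 depth=3 groups=3 -> no
String 2 '()()(()(()()())()()())(())': depth seq [1 0 1 0 1 2 1 2 3 2 3 2 3 2 1 2 1 2 1 2 1 0 1 2 1 0]
  -> pairs=13 depth=3 groups=4 -> no
String 3 '(((((((((()))))))))())()()': depth seq [1 2 3 4 5 6 7 8 9 10 9 8 7 6 5 4 3 2 1 2 1 0 1 0 1 0]
  -> pairs=13 depth=10 groups=3 -> yes
String 4 '()()(())()(()(())(()))()()': depth seq [1 0 1 0 1 2 1 0 1 0 1 2 1 2 3 2 1 2 3 2 1 0 1 0 1 0]
  -> pairs=13 depth=3 groups=7 -> no
String 5 '()(((()))())(())()(()())()': depth seq [1 0 1 2 3 4 3 2 1 2 1 0 1 2 1 0 1 0 1 2 1 2 1 0 1 0]
  -> pairs=13 depth=4 groups=6 -> no

Answer: no no yes no no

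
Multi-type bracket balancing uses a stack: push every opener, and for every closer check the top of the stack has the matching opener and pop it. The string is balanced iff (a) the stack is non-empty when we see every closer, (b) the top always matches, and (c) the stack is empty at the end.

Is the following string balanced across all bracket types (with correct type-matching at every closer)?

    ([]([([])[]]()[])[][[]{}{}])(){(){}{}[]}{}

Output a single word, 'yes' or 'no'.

pos 0: push '('; stack = (
pos 1: push '['; stack = ([
pos 2: ']' matches '['; pop; stack = (
pos 3: push '('; stack = ((
pos 4: push '['; stack = (([
pos 5: push '('; stack = (([(
pos 6: push '['; stack = (([([
pos 7: ']' matches '['; pop; stack = (([(
pos 8: ')' matches '('; pop; stack = (([
pos 9: push '['; stack = (([[
pos 10: ']' matches '['; pop; stack = (([
pos 11: ']' matches '['; pop; stack = ((
pos 12: push '('; stack = (((
pos 13: ')' matches '('; pop; stack = ((
pos 14: push '['; stack = (([
pos 15: ']' matches '['; pop; stack = ((
pos 16: ')' matches '('; pop; stack = (
pos 17: push '['; stack = ([
pos 18: ']' matches '['; pop; stack = (
pos 19: push '['; stack = ([
pos 20: push '['; stack = ([[
pos 21: ']' matches '['; pop; stack = ([
pos 22: push '{'; stack = ([{
pos 23: '}' matches '{'; pop; stack = ([
pos 24: push '{'; stack = ([{
pos 25: '}' matches '{'; pop; stack = ([
pos 26: ']' matches '['; pop; stack = (
pos 27: ')' matches '('; pop; stack = (empty)
pos 28: push '('; stack = (
pos 29: ')' matches '('; pop; stack = (empty)
pos 30: push '{'; stack = {
pos 31: push '('; stack = {(
pos 32: ')' matches '('; pop; stack = {
pos 33: push '{'; stack = {{
pos 34: '}' matches '{'; pop; stack = {
pos 35: push '{'; stack = {{
pos 36: '}' matches '{'; pop; stack = {
pos 37: push '['; stack = {[
pos 38: ']' matches '['; pop; stack = {
pos 39: '}' matches '{'; pop; stack = (empty)
pos 40: push '{'; stack = {
pos 41: '}' matches '{'; pop; stack = (empty)
end: stack empty → VALID
Verdict: properly nested → yes

Answer: yes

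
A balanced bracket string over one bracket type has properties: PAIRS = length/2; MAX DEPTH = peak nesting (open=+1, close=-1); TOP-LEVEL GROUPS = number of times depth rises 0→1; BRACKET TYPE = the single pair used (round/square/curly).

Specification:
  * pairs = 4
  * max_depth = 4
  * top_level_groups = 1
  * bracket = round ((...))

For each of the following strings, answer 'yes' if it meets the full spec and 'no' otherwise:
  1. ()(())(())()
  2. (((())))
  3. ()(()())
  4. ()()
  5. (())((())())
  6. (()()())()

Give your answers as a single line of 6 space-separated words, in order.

Answer: no yes no no no no

Derivation:
String 1 '()(())(())()': depth seq [1 0 1 2 1 0 1 2 1 0 1 0]
  -> pairs=6 depth=2 groups=4 -> no
String 2 '(((())))': depth seq [1 2 3 4 3 2 1 0]
  -> pairs=4 depth=4 groups=1 -> yes
String 3 '()(()())': depth seq [1 0 1 2 1 2 1 0]
  -> pairs=4 depth=2 groups=2 -> no
String 4 '()()': depth seq [1 0 1 0]
  -> pairs=2 depth=1 groups=2 -> no
String 5 '(())((())())': depth seq [1 2 1 0 1 2 3 2 1 2 1 0]
  -> pairs=6 depth=3 groups=2 -> no
String 6 '(()()())()': depth seq [1 2 1 2 1 2 1 0 1 0]
  -> pairs=5 depth=2 groups=2 -> no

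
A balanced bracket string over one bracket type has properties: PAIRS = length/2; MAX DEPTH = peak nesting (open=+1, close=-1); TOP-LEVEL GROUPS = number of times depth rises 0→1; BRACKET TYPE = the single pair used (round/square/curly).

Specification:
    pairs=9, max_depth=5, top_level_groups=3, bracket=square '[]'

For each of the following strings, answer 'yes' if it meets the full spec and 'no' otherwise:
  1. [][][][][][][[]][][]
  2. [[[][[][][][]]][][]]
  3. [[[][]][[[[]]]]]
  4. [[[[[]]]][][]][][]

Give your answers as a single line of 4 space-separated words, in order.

String 1 '[][][][][][][[]][][]': depth seq [1 0 1 0 1 0 1 0 1 0 1 0 1 2 1 0 1 0 1 0]
  -> pairs=10 depth=2 groups=9 -> no
String 2 '[[[][[][][][]]][][]]': depth seq [1 2 3 2 3 4 3 4 3 4 3 4 3 2 1 2 1 2 1 0]
  -> pairs=10 depth=4 groups=1 -> no
String 3 '[[[][]][[[[]]]]]': depth seq [1 2 3 2 3 2 1 2 3 4 5 4 3 2 1 0]
  -> pairs=8 depth=5 groups=1 -> no
String 4 '[[[[[]]]][][]][][]': depth seq [1 2 3 4 5 4 3 2 1 2 1 2 1 0 1 0 1 0]
  -> pairs=9 depth=5 groups=3 -> yes

Answer: no no no yes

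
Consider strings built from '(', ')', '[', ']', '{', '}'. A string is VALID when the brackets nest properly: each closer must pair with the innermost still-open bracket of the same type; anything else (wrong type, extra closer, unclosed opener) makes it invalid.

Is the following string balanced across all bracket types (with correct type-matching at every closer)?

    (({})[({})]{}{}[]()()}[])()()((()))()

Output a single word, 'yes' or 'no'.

Answer: no

Derivation:
pos 0: push '('; stack = (
pos 1: push '('; stack = ((
pos 2: push '{'; stack = (({
pos 3: '}' matches '{'; pop; stack = ((
pos 4: ')' matches '('; pop; stack = (
pos 5: push '['; stack = ([
pos 6: push '('; stack = ([(
pos 7: push '{'; stack = ([({
pos 8: '}' matches '{'; pop; stack = ([(
pos 9: ')' matches '('; pop; stack = ([
pos 10: ']' matches '['; pop; stack = (
pos 11: push '{'; stack = ({
pos 12: '}' matches '{'; pop; stack = (
pos 13: push '{'; stack = ({
pos 14: '}' matches '{'; pop; stack = (
pos 15: push '['; stack = ([
pos 16: ']' matches '['; pop; stack = (
pos 17: push '('; stack = ((
pos 18: ')' matches '('; pop; stack = (
pos 19: push '('; stack = ((
pos 20: ')' matches '('; pop; stack = (
pos 21: saw closer '}' but top of stack is '(' (expected ')') → INVALID
Verdict: type mismatch at position 21: '}' closes '(' → no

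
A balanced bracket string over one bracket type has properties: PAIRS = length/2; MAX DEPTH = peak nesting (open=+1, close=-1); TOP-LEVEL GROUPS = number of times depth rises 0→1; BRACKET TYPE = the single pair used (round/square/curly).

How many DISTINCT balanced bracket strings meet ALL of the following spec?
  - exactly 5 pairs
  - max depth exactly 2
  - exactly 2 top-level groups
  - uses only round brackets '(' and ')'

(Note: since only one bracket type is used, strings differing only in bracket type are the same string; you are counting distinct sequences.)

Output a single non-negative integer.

Spec: pairs=5 depth=2 groups=2
Count(depth <= 2) = 4
Count(depth <= 1) = 0
Count(depth == 2) = 4 - 0 = 4

Answer: 4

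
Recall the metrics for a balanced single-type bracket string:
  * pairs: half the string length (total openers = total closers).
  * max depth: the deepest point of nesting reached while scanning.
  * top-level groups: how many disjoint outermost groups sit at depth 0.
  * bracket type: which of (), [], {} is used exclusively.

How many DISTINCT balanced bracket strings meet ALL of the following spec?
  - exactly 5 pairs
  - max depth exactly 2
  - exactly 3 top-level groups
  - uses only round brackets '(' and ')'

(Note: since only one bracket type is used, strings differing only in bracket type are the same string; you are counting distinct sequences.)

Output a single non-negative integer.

Spec: pairs=5 depth=2 groups=3
Count(depth <= 2) = 6
Count(depth <= 1) = 0
Count(depth == 2) = 6 - 0 = 6

Answer: 6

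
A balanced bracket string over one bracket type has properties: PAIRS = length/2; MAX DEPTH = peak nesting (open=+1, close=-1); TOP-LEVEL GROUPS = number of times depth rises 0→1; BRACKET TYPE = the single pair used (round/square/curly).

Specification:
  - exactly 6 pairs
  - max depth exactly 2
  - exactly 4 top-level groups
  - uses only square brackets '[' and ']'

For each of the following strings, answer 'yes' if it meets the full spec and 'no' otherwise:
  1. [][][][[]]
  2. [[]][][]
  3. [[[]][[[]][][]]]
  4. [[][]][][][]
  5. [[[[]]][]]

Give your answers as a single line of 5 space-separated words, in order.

String 1 '[][][][[]]': depth seq [1 0 1 0 1 0 1 2 1 0]
  -> pairs=5 depth=2 groups=4 -> no
String 2 '[[]][][]': depth seq [1 2 1 0 1 0 1 0]
  -> pairs=4 depth=2 groups=3 -> no
String 3 '[[[]][[[]][][]]]': depth seq [1 2 3 2 1 2 3 4 3 2 3 2 3 2 1 0]
  -> pairs=8 depth=4 groups=1 -> no
String 4 '[[][]][][][]': depth seq [1 2 1 2 1 0 1 0 1 0 1 0]
  -> pairs=6 depth=2 groups=4 -> yes
String 5 '[[[[]]][]]': depth seq [1 2 3 4 3 2 1 2 1 0]
  -> pairs=5 depth=4 groups=1 -> no

Answer: no no no yes no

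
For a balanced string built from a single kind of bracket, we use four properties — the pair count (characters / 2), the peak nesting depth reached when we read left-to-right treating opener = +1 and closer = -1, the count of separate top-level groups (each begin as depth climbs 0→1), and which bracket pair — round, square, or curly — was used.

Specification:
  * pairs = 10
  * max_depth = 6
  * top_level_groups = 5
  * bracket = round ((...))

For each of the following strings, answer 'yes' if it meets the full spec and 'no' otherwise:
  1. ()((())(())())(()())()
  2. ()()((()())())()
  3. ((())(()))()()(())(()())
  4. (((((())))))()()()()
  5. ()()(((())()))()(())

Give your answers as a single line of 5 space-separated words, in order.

Answer: no no no yes no

Derivation:
String 1 '()((())(())())(()())()': depth seq [1 0 1 2 3 2 1 2 3 2 1 2 1 0 1 2 1 2 1 0 1 0]
  -> pairs=11 depth=3 groups=4 -> no
String 2 '()()((()())())()': depth seq [1 0 1 0 1 2 3 2 3 2 1 2 1 0 1 0]
  -> pairs=8 depth=3 groups=4 -> no
String 3 '((())(()))()()(())(()())': depth seq [1 2 3 2 1 2 3 2 1 0 1 0 1 0 1 2 1 0 1 2 1 2 1 0]
  -> pairs=12 depth=3 groups=5 -> no
String 4 '(((((())))))()()()()': depth seq [1 2 3 4 5 6 5 4 3 2 1 0 1 0 1 0 1 0 1 0]
  -> pairs=10 depth=6 groups=5 -> yes
String 5 '()()(((())()))()(())': depth seq [1 0 1 0 1 2 3 4 3 2 3 2 1 0 1 0 1 2 1 0]
  -> pairs=10 depth=4 groups=5 -> no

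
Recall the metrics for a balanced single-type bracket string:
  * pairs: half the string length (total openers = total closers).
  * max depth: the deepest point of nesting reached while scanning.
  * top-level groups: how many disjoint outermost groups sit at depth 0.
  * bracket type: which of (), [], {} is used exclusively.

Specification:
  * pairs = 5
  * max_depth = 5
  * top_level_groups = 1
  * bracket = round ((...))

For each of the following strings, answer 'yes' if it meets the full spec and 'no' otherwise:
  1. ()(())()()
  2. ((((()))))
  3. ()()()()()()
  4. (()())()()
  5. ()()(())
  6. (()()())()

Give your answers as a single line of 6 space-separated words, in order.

String 1 '()(())()()': depth seq [1 0 1 2 1 0 1 0 1 0]
  -> pairs=5 depth=2 groups=4 -> no
String 2 '((((()))))': depth seq [1 2 3 4 5 4 3 2 1 0]
  -> pairs=5 depth=5 groups=1 -> yes
String 3 '()()()()()()': depth seq [1 0 1 0 1 0 1 0 1 0 1 0]
  -> pairs=6 depth=1 groups=6 -> no
String 4 '(()())()()': depth seq [1 2 1 2 1 0 1 0 1 0]
  -> pairs=5 depth=2 groups=3 -> no
String 5 '()()(())': depth seq [1 0 1 0 1 2 1 0]
  -> pairs=4 depth=2 groups=3 -> no
String 6 '(()()())()': depth seq [1 2 1 2 1 2 1 0 1 0]
  -> pairs=5 depth=2 groups=2 -> no

Answer: no yes no no no no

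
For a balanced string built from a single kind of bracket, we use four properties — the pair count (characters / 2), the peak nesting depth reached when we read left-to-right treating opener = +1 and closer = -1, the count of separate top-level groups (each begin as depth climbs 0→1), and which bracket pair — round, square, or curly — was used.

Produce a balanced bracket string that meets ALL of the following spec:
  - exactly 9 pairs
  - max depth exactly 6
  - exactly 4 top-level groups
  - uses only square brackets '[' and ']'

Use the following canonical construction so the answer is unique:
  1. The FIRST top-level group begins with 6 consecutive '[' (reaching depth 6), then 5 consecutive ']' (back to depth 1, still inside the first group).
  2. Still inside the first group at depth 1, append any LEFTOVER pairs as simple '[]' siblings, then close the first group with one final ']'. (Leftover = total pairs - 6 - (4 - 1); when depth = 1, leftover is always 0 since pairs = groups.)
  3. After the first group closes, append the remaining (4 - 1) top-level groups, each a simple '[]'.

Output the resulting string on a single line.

Spec: pairs=9 depth=6 groups=4
Leftover pairs = 9 - 6 - (4-1) = 0
First group: deep chain of depth 6 + 0 sibling pairs
Remaining 3 groups: simple '[]' each

Answer: [[[[[[]]]]]][][][]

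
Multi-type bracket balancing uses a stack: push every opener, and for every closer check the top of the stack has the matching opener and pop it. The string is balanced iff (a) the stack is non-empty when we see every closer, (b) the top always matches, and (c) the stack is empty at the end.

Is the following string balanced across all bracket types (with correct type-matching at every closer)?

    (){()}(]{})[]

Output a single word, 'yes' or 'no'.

Answer: no

Derivation:
pos 0: push '('; stack = (
pos 1: ')' matches '('; pop; stack = (empty)
pos 2: push '{'; stack = {
pos 3: push '('; stack = {(
pos 4: ')' matches '('; pop; stack = {
pos 5: '}' matches '{'; pop; stack = (empty)
pos 6: push '('; stack = (
pos 7: saw closer ']' but top of stack is '(' (expected ')') → INVALID
Verdict: type mismatch at position 7: ']' closes '(' → no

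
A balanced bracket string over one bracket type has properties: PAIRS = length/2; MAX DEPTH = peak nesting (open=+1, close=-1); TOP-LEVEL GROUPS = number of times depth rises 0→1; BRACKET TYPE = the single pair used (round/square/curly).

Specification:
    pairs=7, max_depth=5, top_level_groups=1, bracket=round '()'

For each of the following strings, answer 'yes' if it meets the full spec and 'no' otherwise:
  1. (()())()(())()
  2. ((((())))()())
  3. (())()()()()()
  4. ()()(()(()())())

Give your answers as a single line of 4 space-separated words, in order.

String 1 '(()())()(())()': depth seq [1 2 1 2 1 0 1 0 1 2 1 0 1 0]
  -> pairs=7 depth=2 groups=4 -> no
String 2 '((((())))()())': depth seq [1 2 3 4 5 4 3 2 1 2 1 2 1 0]
  -> pairs=7 depth=5 groups=1 -> yes
String 3 '(())()()()()()': depth seq [1 2 1 0 1 0 1 0 1 0 1 0 1 0]
  -> pairs=7 depth=2 groups=6 -> no
String 4 '()()(()(()())())': depth seq [1 0 1 0 1 2 1 2 3 2 3 2 1 2 1 0]
  -> pairs=8 depth=3 groups=3 -> no

Answer: no yes no no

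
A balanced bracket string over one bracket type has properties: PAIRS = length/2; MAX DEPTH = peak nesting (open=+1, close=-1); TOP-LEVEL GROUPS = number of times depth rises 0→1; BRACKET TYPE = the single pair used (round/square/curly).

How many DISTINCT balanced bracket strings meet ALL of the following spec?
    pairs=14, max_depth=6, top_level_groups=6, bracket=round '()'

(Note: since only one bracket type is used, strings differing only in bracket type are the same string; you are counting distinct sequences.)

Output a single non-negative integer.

Spec: pairs=14 depth=6 groups=6
Count(depth <= 6) = 86196
Count(depth <= 5) = 81624
Count(depth == 6) = 86196 - 81624 = 4572

Answer: 4572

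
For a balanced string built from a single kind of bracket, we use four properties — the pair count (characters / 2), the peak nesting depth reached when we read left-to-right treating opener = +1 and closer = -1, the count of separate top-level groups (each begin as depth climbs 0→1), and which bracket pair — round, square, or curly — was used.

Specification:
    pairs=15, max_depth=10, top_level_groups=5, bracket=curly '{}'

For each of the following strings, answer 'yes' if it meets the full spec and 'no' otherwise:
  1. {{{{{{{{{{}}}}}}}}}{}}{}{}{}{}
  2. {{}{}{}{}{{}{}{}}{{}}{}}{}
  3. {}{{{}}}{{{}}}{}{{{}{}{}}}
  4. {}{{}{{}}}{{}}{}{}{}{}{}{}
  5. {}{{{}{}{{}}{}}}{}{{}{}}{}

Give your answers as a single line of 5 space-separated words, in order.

String 1 '{{{{{{{{{{}}}}}}}}}{}}{}{}{}{}': depth seq [1 2 3 4 5 6 7 8 9 10 9 8 7 6 5 4 3 2 1 2 1 0 1 0 1 0 1 0 1 0]
  -> pairs=15 depth=10 groups=5 -> yes
String 2 '{{}{}{}{}{{}{}{}}{{}}{}}{}': depth seq [1 2 1 2 1 2 1 2 1 2 3 2 3 2 3 2 1 2 3 2 1 2 1 0 1 0]
  -> pairs=13 depth=3 groups=2 -> no
String 3 '{}{{{}}}{{{}}}{}{{{}{}{}}}': depth seq [1 0 1 2 3 2 1 0 1 2 3 2 1 0 1 0 1 2 3 2 3 2 3 2 1 0]
  -> pairs=13 depth=3 groups=5 -> no
String 4 '{}{{}{{}}}{{}}{}{}{}{}{}{}': depth seq [1 0 1 2 1 2 3 2 1 0 1 2 1 0 1 0 1 0 1 0 1 0 1 0 1 0]
  -> pairs=13 depth=3 groups=9 -> no
String 5 '{}{{{}{}{{}}{}}}{}{{}{}}{}': depth seq [1 0 1 2 3 2 3 2 3 4 3 2 3 2 1 0 1 0 1 2 1 2 1 0 1 0]
  -> pairs=13 depth=4 groups=5 -> no

Answer: yes no no no no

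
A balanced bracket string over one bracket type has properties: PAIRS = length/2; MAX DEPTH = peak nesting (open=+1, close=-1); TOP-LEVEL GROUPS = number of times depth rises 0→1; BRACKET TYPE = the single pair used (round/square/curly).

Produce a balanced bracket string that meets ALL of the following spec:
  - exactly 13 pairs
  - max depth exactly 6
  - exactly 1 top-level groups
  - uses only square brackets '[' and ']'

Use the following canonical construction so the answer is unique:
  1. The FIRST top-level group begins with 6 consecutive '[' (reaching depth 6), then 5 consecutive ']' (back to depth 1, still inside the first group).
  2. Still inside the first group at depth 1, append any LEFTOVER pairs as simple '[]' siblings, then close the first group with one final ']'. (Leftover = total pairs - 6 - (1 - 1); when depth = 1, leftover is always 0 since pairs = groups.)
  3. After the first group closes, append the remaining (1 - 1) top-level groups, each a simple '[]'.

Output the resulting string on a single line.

Answer: [[[[[[]]]]][][][][][][][]]

Derivation:
Spec: pairs=13 depth=6 groups=1
Leftover pairs = 13 - 6 - (1-1) = 7
First group: deep chain of depth 6 + 7 sibling pairs
Remaining 0 groups: simple '[]' each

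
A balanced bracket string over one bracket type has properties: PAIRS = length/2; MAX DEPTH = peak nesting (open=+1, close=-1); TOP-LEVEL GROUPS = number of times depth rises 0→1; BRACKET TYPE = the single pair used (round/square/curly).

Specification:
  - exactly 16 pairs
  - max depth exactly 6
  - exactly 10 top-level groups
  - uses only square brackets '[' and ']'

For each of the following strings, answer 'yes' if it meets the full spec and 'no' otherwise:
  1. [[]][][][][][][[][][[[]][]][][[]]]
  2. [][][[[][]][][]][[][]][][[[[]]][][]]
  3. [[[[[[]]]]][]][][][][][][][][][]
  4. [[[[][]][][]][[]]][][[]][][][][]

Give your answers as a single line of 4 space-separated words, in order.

Answer: no no yes no

Derivation:
String 1 '[[]][][][][][][[][][[[]][]][][[]]]': depth seq [1 2 1 0 1 0 1 0 1 0 1 0 1 0 1 2 1 2 1 2 3 4 3 2 3 2 1 2 1 2 3 2 1 0]
  -> pairs=17 depth=4 groups=7 -> no
String 2 '[][][[[][]][][]][[][]][][[[[]]][][]]': depth seq [1 0 1 0 1 2 3 2 3 2 1 2 1 2 1 0 1 2 1 2 1 0 1 0 1 2 3 4 3 2 1 2 1 2 1 0]
  -> pairs=18 depth=4 groups=6 -> no
String 3 '[[[[[[]]]]][]][][][][][][][][][]': depth seq [1 2 3 4 5 6 5 4 3 2 1 2 1 0 1 0 1 0 1 0 1 0 1 0 1 0 1 0 1 0 1 0]
  -> pairs=16 depth=6 groups=10 -> yes
String 4 '[[[[][]][][]][[]]][][[]][][][][]': depth seq [1 2 3 4 3 4 3 2 3 2 3 2 1 2 3 2 1 0 1 0 1 2 1 0 1 0 1 0 1 0 1 0]
  -> pairs=16 depth=4 groups=7 -> no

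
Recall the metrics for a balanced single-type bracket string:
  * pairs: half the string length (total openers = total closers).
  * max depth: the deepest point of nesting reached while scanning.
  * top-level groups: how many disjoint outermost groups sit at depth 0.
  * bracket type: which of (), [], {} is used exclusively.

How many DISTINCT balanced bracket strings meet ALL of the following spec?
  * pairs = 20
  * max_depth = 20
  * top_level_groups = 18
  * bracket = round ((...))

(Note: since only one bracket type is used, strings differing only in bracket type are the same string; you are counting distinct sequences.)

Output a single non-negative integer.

Answer: 0

Derivation:
Spec: pairs=20 depth=20 groups=18
Count(depth <= 20) = 189
Count(depth <= 19) = 189
Count(depth == 20) = 189 - 189 = 0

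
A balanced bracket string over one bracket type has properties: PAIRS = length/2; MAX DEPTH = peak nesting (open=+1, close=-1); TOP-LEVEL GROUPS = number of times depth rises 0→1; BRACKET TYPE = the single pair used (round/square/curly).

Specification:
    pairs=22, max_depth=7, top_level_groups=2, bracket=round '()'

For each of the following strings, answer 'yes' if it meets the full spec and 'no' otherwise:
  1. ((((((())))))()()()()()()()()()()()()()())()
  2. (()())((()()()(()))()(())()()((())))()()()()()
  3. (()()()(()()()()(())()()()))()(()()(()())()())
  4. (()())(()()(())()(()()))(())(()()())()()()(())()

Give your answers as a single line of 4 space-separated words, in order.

String 1 '((((((())))))()()()()()()()()()()()()()())()': depth seq [1 2 3 4 5 6 7 6 5 4 3 2 1 2 1 2 1 2 1 2 1 2 1 2 1 2 1 2 1 2 1 2 1 2 1 2 1 2 1 2 1 0 1 0]
  -> pairs=22 depth=7 groups=2 -> yes
String 2 '(()())((()()()(()))()(())()()((())))()()()()()': depth seq [1 2 1 2 1 0 1 2 3 2 3 2 3 2 3 4 3 2 1 2 1 2 3 2 1 2 1 2 1 2 3 4 3 2 1 0 1 0 1 0 1 0 1 0 1 0]
  -> pairs=23 depth=4 groups=7 -> no
String 3 '(()()()(()()()()(())()()()))()(()()(()())()())': depth seq [1 2 1 2 1 2 1 2 3 2 3 2 3 2 3 2 3 4 3 2 3 2 3 2 3 2 1 0 1 0 1 2 1 2 1 2 3 2 3 2 1 2 1 2 1 0]
  -> pairs=23 depth=4 groups=3 -> no
String 4 '(()())(()()(())()(()()))(())(()()())()()()(())()': depth seq [1 2 1 2 1 0 1 2 1 2 1 2 3 2 1 2 1 2 3 2 3 2 1 0 1 2 1 0 1 2 1 2 1 2 1 0 1 0 1 0 1 0 1 2 1 0 1 0]
  -> pairs=24 depth=3 groups=9 -> no

Answer: yes no no no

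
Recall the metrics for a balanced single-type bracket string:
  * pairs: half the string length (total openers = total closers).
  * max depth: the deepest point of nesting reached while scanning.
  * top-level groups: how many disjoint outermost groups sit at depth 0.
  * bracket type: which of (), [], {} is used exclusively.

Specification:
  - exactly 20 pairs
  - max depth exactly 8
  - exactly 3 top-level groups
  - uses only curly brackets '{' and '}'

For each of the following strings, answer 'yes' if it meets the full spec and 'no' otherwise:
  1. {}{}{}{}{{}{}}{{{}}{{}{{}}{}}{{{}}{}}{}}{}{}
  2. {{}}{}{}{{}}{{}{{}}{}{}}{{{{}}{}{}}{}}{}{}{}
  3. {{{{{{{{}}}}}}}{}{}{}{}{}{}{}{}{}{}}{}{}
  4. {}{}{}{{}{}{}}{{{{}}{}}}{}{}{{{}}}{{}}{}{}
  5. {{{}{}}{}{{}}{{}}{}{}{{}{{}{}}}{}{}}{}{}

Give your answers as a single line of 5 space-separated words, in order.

Answer: no no yes no no

Derivation:
String 1 '{}{}{}{}{{}{}}{{{}}{{}{{}}{}}{{{}}{}}{}}{}{}': depth seq [1 0 1 0 1 0 1 0 1 2 1 2 1 0 1 2 3 2 1 2 3 2 3 4 3 2 3 2 1 2 3 4 3 2 3 2 1 2 1 0 1 0 1 0]
  -> pairs=22 depth=4 groups=8 -> no
String 2 '{{}}{}{}{{}}{{}{{}}{}{}}{{{{}}{}{}}{}}{}{}{}': depth seq [1 2 1 0 1 0 1 0 1 2 1 0 1 2 1 2 3 2 1 2 1 2 1 0 1 2 3 4 3 2 3 2 3 2 1 2 1 0 1 0 1 0 1 0]
  -> pairs=22 depth=4 groups=9 -> no
String 3 '{{{{{{{{}}}}}}}{}{}{}{}{}{}{}{}{}{}}{}{}': depth seq [1 2 3 4 5 6 7 8 7 6 5 4 3 2 1 2 1 2 1 2 1 2 1 2 1 2 1 2 1 2 1 2 1 2 1 0 1 0 1 0]
  -> pairs=20 depth=8 groups=3 -> yes
String 4 '{}{}{}{{}{}{}}{{{{}}{}}}{}{}{{{}}}{{}}{}{}': depth seq [1 0 1 0 1 0 1 2 1 2 1 2 1 0 1 2 3 4 3 2 3 2 1 0 1 0 1 0 1 2 3 2 1 0 1 2 1 0 1 0 1 0]
  -> pairs=21 depth=4 groups=11 -> no
String 5 '{{{}{}}{}{{}}{{}}{}{}{{}{{}{}}}{}{}}{}{}': depth seq [1 2 3 2 3 2 1 2 1 2 3 2 1 2 3 2 1 2 1 2 1 2 3 2 3 4 3 4 3 2 1 2 1 2 1 0 1 0 1 0]
  -> pairs=20 depth=4 groups=3 -> no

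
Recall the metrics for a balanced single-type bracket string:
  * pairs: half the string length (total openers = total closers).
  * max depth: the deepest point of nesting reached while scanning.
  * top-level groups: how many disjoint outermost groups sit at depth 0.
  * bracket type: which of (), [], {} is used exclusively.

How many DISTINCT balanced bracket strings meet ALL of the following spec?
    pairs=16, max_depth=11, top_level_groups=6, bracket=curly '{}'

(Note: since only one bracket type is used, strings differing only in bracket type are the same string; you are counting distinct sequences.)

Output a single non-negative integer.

Spec: pairs=16 depth=11 groups=6
Count(depth <= 11) = 1225785
Count(depth <= 10) = 1225779
Count(depth == 11) = 1225785 - 1225779 = 6

Answer: 6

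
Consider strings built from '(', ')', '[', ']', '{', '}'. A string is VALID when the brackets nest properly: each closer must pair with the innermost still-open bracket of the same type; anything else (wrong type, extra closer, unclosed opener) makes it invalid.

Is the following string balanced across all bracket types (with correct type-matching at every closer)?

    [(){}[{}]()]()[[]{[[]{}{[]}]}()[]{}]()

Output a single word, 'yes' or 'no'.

pos 0: push '['; stack = [
pos 1: push '('; stack = [(
pos 2: ')' matches '('; pop; stack = [
pos 3: push '{'; stack = [{
pos 4: '}' matches '{'; pop; stack = [
pos 5: push '['; stack = [[
pos 6: push '{'; stack = [[{
pos 7: '}' matches '{'; pop; stack = [[
pos 8: ']' matches '['; pop; stack = [
pos 9: push '('; stack = [(
pos 10: ')' matches '('; pop; stack = [
pos 11: ']' matches '['; pop; stack = (empty)
pos 12: push '('; stack = (
pos 13: ')' matches '('; pop; stack = (empty)
pos 14: push '['; stack = [
pos 15: push '['; stack = [[
pos 16: ']' matches '['; pop; stack = [
pos 17: push '{'; stack = [{
pos 18: push '['; stack = [{[
pos 19: push '['; stack = [{[[
pos 20: ']' matches '['; pop; stack = [{[
pos 21: push '{'; stack = [{[{
pos 22: '}' matches '{'; pop; stack = [{[
pos 23: push '{'; stack = [{[{
pos 24: push '['; stack = [{[{[
pos 25: ']' matches '['; pop; stack = [{[{
pos 26: '}' matches '{'; pop; stack = [{[
pos 27: ']' matches '['; pop; stack = [{
pos 28: '}' matches '{'; pop; stack = [
pos 29: push '('; stack = [(
pos 30: ')' matches '('; pop; stack = [
pos 31: push '['; stack = [[
pos 32: ']' matches '['; pop; stack = [
pos 33: push '{'; stack = [{
pos 34: '}' matches '{'; pop; stack = [
pos 35: ']' matches '['; pop; stack = (empty)
pos 36: push '('; stack = (
pos 37: ')' matches '('; pop; stack = (empty)
end: stack empty → VALID
Verdict: properly nested → yes

Answer: yes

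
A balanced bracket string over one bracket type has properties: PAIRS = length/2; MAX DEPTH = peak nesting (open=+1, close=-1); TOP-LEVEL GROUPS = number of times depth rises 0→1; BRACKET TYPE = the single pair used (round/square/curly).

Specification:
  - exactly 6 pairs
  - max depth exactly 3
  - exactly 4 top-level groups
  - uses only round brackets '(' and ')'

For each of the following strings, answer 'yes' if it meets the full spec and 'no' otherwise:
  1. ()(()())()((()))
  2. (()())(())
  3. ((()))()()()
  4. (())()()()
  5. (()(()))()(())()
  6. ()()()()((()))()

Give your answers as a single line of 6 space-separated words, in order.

String 1 '()(()())()((()))': depth seq [1 0 1 2 1 2 1 0 1 0 1 2 3 2 1 0]
  -> pairs=8 depth=3 groups=4 -> no
String 2 '(()())(())': depth seq [1 2 1 2 1 0 1 2 1 0]
  -> pairs=5 depth=2 groups=2 -> no
String 3 '((()))()()()': depth seq [1 2 3 2 1 0 1 0 1 0 1 0]
  -> pairs=6 depth=3 groups=4 -> yes
String 4 '(())()()()': depth seq [1 2 1 0 1 0 1 0 1 0]
  -> pairs=5 depth=2 groups=4 -> no
String 5 '(()(()))()(())()': depth seq [1 2 1 2 3 2 1 0 1 0 1 2 1 0 1 0]
  -> pairs=8 depth=3 groups=4 -> no
String 6 '()()()()((()))()': depth seq [1 0 1 0 1 0 1 0 1 2 3 2 1 0 1 0]
  -> pairs=8 depth=3 groups=6 -> no

Answer: no no yes no no no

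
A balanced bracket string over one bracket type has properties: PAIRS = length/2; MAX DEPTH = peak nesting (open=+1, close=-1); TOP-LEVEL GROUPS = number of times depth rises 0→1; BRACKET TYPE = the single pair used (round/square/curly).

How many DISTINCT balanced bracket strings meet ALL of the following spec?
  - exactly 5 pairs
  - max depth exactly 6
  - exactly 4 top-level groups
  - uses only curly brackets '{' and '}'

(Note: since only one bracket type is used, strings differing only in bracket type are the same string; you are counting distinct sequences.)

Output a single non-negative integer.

Answer: 0

Derivation:
Spec: pairs=5 depth=6 groups=4
Count(depth <= 6) = 4
Count(depth <= 5) = 4
Count(depth == 6) = 4 - 4 = 0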